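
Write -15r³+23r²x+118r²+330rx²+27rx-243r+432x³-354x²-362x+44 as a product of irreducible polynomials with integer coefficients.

-(3r+8x-11)(5r+9x-1)(r-6x-4)

Group: r(-15r²-67rx+58r-72x²+107x-11) + (-6x-4)(-15r²-67rx+58r-72x²+107x-11); both groups contain (-15r²-67rx+58r-72x²+107x-11), so (r-6x-4) is a factor with cofactor -15r²-67rx+58r-72x²+107x-11.
The cofactor groups again: -15r²-67rx+58r-72x²+107x-11 = -3r(5r+9x-1) + (-8x+11)(5r+9x-1); both groups contain (5r+9x-1), giving -(3r+8x-11)(5r+9x-1).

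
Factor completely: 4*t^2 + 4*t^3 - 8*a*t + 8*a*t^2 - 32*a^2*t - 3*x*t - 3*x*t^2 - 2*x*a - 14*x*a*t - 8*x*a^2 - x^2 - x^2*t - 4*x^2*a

Group: x*(-4*x*a - x*t - x - 16*a*t - 4*t^2 - 4*t) + (2*a - t)*(-4*x*a - x*t - x - 16*a*t - 4*t^2 - 4*t); both groups contain (-4*x*a - x*t - x - 16*a*t - 4*t^2 - 4*t), so (x + 2*a - t) is a factor with cofactor -4*x*a - x*t - x - 16*a*t - 4*t^2 - 4*t.
The cofactor groups again: -4*x*a - x*t - x - 16*a*t - 4*t^2 - 4*t = -4*a*(x + 4*t) + (-t - 1)*(x + 4*t); both groups contain (x + 4*t), giving -(4*a + t + 1)*(x + 4*t).

-(x + 2*a - t)*(4*a + t + 1)*(x + 4*t)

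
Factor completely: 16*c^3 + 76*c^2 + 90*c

Pull out the common factor 2*c, then factor the remaining trinomial.

2*c*(2*c + 5)*(4*c + 9)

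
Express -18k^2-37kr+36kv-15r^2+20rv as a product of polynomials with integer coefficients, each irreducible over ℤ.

Group: -2k(9k+5r) + (-3r+4v)(9k+5r); both groups contain (9k+5r).

-(2k+3r-4v)(9k+5r)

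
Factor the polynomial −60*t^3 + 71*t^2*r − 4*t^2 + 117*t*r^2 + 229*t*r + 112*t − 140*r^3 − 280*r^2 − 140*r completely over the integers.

−(3*t − 4*r − 4)*(4*t − 5*r)*(5*t + 7*r + 7)

Group: 3*t*(−20*t^2 − 3*t*r − 28*t + 35*r^2 + 35*r) + (−4*r − 4)*(−20*t^2 − 3*t*r − 28*t + 35*r^2 + 35*r); both groups contain (−20*t^2 − 3*t*r − 28*t + 35*r^2 + 35*r), so (3*t − 4*r − 4) is a factor with cofactor −20*t^2 − 3*t*r − 28*t + 35*r^2 + 35*r.
The cofactor groups again: −20*t^2 − 3*t*r − 28*t + 35*r^2 + 35*r = −5*t*(4*t − 5*r) + (−7*r − 7)*(4*t − 5*r); both groups contain (4*t − 5*r), giving −(5*t + 7*r + 7)*(4*t − 5*r).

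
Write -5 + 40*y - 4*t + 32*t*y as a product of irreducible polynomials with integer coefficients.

Group as (32*t*y - 4*t) + (40*y - 5) = 4*t*(8*y - 1) + 5*(8*y - 1).
Both groups share the factor (8*y - 1).

(4*t + 5)*(8*y - 1)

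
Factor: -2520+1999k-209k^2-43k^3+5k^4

Trying the rational-root candidates, k = -7 is a root, giving the factor (k+7) and quotient 5k^3-78k^2+337k-360.
Then k = 8/5 is a root, so (5k-8) is a factor; dividing leaves k^2-14k+45.
The remaining quadratic factors as (k-9)(k-5).

(5k-8)(k+7)(k-5)(k-9)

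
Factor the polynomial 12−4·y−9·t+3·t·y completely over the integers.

(3·t−4)·(y−3)

Group as (3·t·y−9·t) + (−4·y+12) = 3·t·(y−3) − 4·(y−3).
Both groups share the factor (y−3).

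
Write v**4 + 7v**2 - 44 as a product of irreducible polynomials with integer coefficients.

Substitute u = v**2 to get a quadratic in u, then factor.
v**2 + 11 is irreducible over ℤ (always positive, so no real roots).
v**2 - 4 is a difference of squares.

(v + 2)(v - 2)(v**2 + 11)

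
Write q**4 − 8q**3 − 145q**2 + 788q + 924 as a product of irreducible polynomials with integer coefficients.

By the rational root theorem, q = −1 is a root, giving the factor (q + 1) and quotient q**3 − 9q**2 − 136q + 924.
Continuing, q = −11 is a root, giving the factor (q + 11) and quotient q**2 − 20q + 84.
The remaining quadratic factors as (q − 6)(q − 14).

(q + 1)(q + 11)(q − 14)(q − 6)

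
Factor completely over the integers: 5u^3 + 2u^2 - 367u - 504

By the rational root theorem, u = 9 is a root, giving the factor (u - 9) and quotient 5u^2 + 47u + 56.
The remaining quadratic factors as (5u + 7)(u + 8).

(5u + 7)(u + 8)(u - 9)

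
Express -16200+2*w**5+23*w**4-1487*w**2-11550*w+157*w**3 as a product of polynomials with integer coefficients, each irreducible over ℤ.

(2*w-15)*(w+2)*(w+4)*(w**2+13*w+135)

By the rational root theorem, w = 15/2 is a root, so (2*w-15) is a factor; dividing leaves w**4+19*w**3+221*w**2+914*w+1080.
Continuing, w = -4 is a root, giving the factor (w+4) and quotient w**3+15*w**2+161*w+270.
Then w = -2 is a root, so (w+2) divides it; the quotient is w**2+13*w+135.
The quadratic w**2+13*w+135 has discriminant -371 < 0 and is irreducible over ℤ.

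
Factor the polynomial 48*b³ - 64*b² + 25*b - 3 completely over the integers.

(3*b - 1)*(4*b - 1)*(4*b - 3)

Trying the rational-root candidates, b = 1/4 is a root, so (4*b - 1) divides it; the quotient is 12*b² - 13*b + 3.
The remaining quadratic factors as (4*b - 3)(3*b - 1).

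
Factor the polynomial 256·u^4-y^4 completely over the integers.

(4·u+y)·(4·u-y)·(16·u^2+y^2)

(4·u)⁴ − (y)⁴ = ((4·u)² − (y)²)((4·u)² + (y)²); the first factor splits again, the second (16·u^2+y^2) is irreducible.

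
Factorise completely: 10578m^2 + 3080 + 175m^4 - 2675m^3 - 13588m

(5m - 11)(5m - 14)(7m - 2)(m - 10)

Testing divisors of the constant over divisors of the leading coefficient, m = 10 is a root, giving the factor (m - 10) and quotient 175m^3 - 925m^2 + 1328m - 308.
Next, m = 14/5 is a root, giving the factor (5m - 14) and quotient 35m^2 - 87m + 22.
The remaining quadratic factors as (7m - 2)(5m - 11).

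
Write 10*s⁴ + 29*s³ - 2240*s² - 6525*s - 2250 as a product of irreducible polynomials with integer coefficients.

Among the possible rational roots, s = 15 is a root, so (s - 15) is a factor; dividing leaves 10*s³ + 179*s² + 445*s + 150.
Next, s = -5/2 is a root, so (2*s + 5) is a factor; dividing leaves 5*s² + 77*s + 30.
The remaining quadratic factors as (5*s + 2)(s + 15).

(2*s + 5)*(5*s + 2)*(s + 15)*(s - 15)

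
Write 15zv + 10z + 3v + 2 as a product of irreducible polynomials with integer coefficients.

(3v + 2)(5z + 1)

Group as (15zv + 10z) + (3v + 2) = 5z(3v + 2) + (3v + 2).
Both groups share the factor (3v + 2).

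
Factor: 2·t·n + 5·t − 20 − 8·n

Group as (2·t·n + 5·t) + (−8·n − 20) = t·(2·n + 5) − 4·(2·n + 5).
Both groups share the factor (2·n + 5).

(2·n + 5)·(t − 4)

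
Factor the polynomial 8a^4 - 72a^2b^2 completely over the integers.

8a^2(a + 3b)(a - 3b)

Pull out the common factor 8a^2; a^2 - 9b^2 is a difference of squares.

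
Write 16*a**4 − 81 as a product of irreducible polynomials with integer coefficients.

Write as (4*a**2)² − (9)², then factor 4*a**2 − 9 once more.

(2*a + 3)*(2*a − 3)*(4*a**2 + 9)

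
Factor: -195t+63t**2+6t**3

3t(2t-5)(t+13)

Pull out the common factor 3t, then factor the remaining trinomial.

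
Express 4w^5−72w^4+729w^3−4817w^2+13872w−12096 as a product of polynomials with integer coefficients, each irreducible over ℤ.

(2w−3)(2w−7)(w−8)(w^2−5w+72)

Among the possible rational roots, w = 8 is a root, giving the factor (w−8) and quotient 4w^4−40w^3+409w^2−1545w+1512.
Next, w = 7/2 is a root, so (2w−7) is a factor; dividing leaves 2w^3−13w^2+159w−216.
Continuing, w = 3/2 is a root, so (2w−3) divides it; the quotient is w^2−5w+72.
The quadratic w^2−5w+72 has discriminant −263 < 0 and is irreducible over ℤ.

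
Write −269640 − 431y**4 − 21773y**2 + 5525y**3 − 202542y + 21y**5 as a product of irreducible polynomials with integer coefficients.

(3y + 7)(7y + 15)(y − 12)(y**2 − 13y + 214)

Among the possible rational roots, y = 12 is a root, giving the factor (y − 12) and quotient 21y**4 − 179y**3 + 3377y**2 + 18751y + 22470.
Next, y = −7/3 is a root, giving the factor (3y + 7) and quotient 7y**3 − 76y**2 + 1303y + 3210.
Continuing, y = −15/7 is a root, so (7y + 15) is a factor; dividing leaves y**2 − 13y + 214.
The quadratic y**2 − 13y + 214 has discriminant −687 < 0 and is irreducible over ℤ.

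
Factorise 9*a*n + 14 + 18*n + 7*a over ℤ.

(9*n + 7)*(a + 2)

Group as (9*a*n + 7*a) + (18*n + 14) = a*(9*n + 7) + 2*(9*n + 7).
Both groups share the factor (9*n + 7).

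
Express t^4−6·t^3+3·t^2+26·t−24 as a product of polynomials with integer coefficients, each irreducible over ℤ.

(t+2)·(t−1)·(t−3)·(t−4)

Testing divisors of the constant over divisors of the leading coefficient, t = 4 is a root, giving the factor (t−4) and quotient t^3−2·t^2−5·t+6.
Next, t = 3 is a root, so (t−3) divides it; the quotient is t^2+t−2.
The remaining quadratic factors as (t+2)(t−1).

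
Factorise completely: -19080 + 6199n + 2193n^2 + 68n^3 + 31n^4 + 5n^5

(5n - 9)(n + 5)(n + 8)(n^2 - 5n + 53)

Trying the rational-root candidates, n = -5 is a root, so (n + 5) is a factor; dividing leaves 5n^4 + 6n^3 + 38n^2 + 2003n - 3816.
Next, n = 9/5 is a root, giving the factor (5n - 9) and quotient n^3 + 3n^2 + 13n + 424.
Then n = -8 is a root, so (n + 8) is a factor; dividing leaves n^2 - 5n + 53.
The quadratic n^2 - 5n + 53 has discriminant -187 < 0 and is irreducible over ℤ.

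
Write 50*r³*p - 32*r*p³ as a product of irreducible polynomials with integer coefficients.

Pull out the common factor 2*r*p; 25*r² - 16*p² is a difference of squares.

2*p*r*(5*r - 4*p)*(5*r + 4*p)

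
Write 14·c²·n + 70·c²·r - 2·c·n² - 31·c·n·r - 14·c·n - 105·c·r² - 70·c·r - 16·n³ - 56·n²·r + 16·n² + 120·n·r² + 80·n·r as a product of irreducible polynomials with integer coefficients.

Group: 7·c·(2·c·n + 10·c·r + 2·n² + 7·n·r - 2·n - 15·r² - 10·r) - 8·n·(2·c·n + 10·c·r + 2·n² + 7·n·r - 2·n - 15·r² - 10·r); both groups contain (2·c·n + 10·c·r + 2·n² + 7·n·r - 2·n - 15·r² - 10·r), so (7·c - 8·n) is a factor with cofactor 2·c·n + 10·c·r + 2·n² + 7·n·r - 2·n - 15·r² - 10·r.
The cofactor groups again: 2·c·n + 10·c·r + 2·n² + 7·n·r - 2·n - 15·r² - 10·r = 2·c·(n + 5·r) + (2·n - 3·r - 2)·(n + 5·r); both groups contain (n + 5·r), giving (2·c + 2·n - 3·r - 2)·(n + 5·r).

(2·c + 2·n - 3·r - 2)·(7·c - 8·n)·(n + 5·r)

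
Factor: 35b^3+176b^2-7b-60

(5b+3)(7b-4)(b+5)

By the rational root theorem, b = -5 is a root, giving the factor (b+5) and quotient 35b^2+b-12.
The remaining quadratic factors as (7b-4)(5b+3).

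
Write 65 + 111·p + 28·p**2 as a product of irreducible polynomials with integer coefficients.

(4·p + 13)·(7·p + 5)

Need a pair with product 28·65 = 1820 and sum 111: that's 20 and 91.
Split the middle term: 28·p**2 + 20·p + 91·p + 65 = 4·p·(7·p + 5) + 13·(7·p + 5).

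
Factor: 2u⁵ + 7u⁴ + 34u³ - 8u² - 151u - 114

(2u + 3)(u + 1)(u - 2)(u² + 3u + 19)

Trying the rational-root candidates, u = -1 is a root, so (u + 1) is a factor; dividing leaves 2u⁴ + 5u³ + 29u² - 37u - 114.
Continuing, u = -3/2 is a root, so (2u + 3) divides it; the quotient is u³ + u² + 13u - 38.
Next, u = 2 is a root, giving the factor (u - 2) and quotient u² + 3u + 19.
The quadratic u² + 3u + 19 has discriminant -67 < 0 and is irreducible over ℤ.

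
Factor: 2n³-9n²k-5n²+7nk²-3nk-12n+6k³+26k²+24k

(n-2k)(n-3k-4)(2n+k+3)

Group: 2n(n²-5nk-4n+6k²+8k) + (k+3)(n²-5nk-4n+6k²+8k); both groups contain (n²-5nk-4n+6k²+8k), so (2n+k+3) is a factor with cofactor n²-5nk-4n+6k²+8k.
The cofactor groups again: n²-5nk-4n+6k²+8k = n(n-2k) + (-3k-4)(n-2k); both groups contain (n-2k), giving (n-3k-4)(n-2k).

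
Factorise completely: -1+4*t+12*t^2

(2*t+1)*(6*t-1)

Need a pair with product 12·(-1) = -12 and sum 4: that's 6 and -2.
Split the middle term: 12*t^2+6*t - 2*t-1 = 6*t*(2*t+1) - (2*t+1).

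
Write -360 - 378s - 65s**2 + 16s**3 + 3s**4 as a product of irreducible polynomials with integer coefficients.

Trying the rational-root candidates, s = -4/3 is a root, so (3s + 4) divides it; the quotient is s**3 + 4s**2 - 27s - 90.
Next, s = 5 is a root, giving the factor (s - 5) and quotient s**2 + 9s + 18.
The remaining quadratic factors as (s + 3)(s + 6).

(3s + 4)(s + 3)(s + 6)(s - 5)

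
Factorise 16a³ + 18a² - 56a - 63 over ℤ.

(8a + 9)(2a² - 7)

Group as (16a³ - 56a) + (18a² - 63) = 8a(2a² - 7) + 9(2a² - 7).
Both groups share the factor (2a² - 7).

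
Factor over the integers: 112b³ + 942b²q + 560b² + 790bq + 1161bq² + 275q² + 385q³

(14b + 11q)(8b + 5q)(b + 7q + 5)

Group: b(112b² + 158bq + 55q²) + (7q + 5)(112b² + 158bq + 55q²); both groups contain (112b² + 158bq + 55q²), so (b + 7q + 5) is a factor with cofactor 112b² + 158bq + 55q².
The cofactor groups again: 112b² + 158bq + 55q² = 8b(14b + 11q) + 5q(14b + 11q); both groups contain (14b + 11q), giving (8b + 5q)(14b + 11q).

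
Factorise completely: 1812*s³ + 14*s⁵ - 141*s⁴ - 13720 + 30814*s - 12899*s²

Trying the rational-root candidates, s = 5 is a root, giving the factor (s - 5) and quotient 14*s⁴ - 71*s³ + 1457*s² - 5614*s + 2744.
Continuing, s = 4/7 is a root, so (7*s - 4) is a factor; dividing leaves 2*s³ - 9*s² + 203*s - 686.
Next, s = 7/2 is a root, giving the factor (2*s - 7) and quotient s² - s + 98.
The quadratic s² - s + 98 has discriminant -391 < 0 and is irreducible over ℤ.

(2*s - 7)*(7*s - 4)*(s - 5)*(s² - s + 98)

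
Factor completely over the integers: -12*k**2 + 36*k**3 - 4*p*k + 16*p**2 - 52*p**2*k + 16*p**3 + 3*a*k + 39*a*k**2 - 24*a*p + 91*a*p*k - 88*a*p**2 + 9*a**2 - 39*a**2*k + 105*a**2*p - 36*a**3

-(3*a - 4*p + 4*k)*(3*a - 4*p - 3*k)*(4*a - p + 3*k - 1)

Group: 3*a*(-12*a**2 + 19*a*p + 3*a*k + 3*a - 4*p**2 + 9*p*k - 4*p + 9*k**2 - 3*k) + (-4*p + 4*k)*(-12*a**2 + 19*a*p + 3*a*k + 3*a - 4*p**2 + 9*p*k - 4*p + 9*k**2 - 3*k); both groups contain (-12*a**2 + 19*a*p + 3*a*k + 3*a - 4*p**2 + 9*p*k - 4*p + 9*k**2 - 3*k), so (3*a - 4*p + 4*k) is a factor with cofactor -12*a**2 + 19*a*p + 3*a*k + 3*a - 4*p**2 + 9*p*k - 4*p + 9*k**2 - 3*k.
The cofactor groups again: -12*a**2 + 19*a*p + 3*a*k + 3*a - 4*p**2 + 9*p*k - 4*p + 9*k**2 - 3*k = -3*a*(4*a - p + 3*k - 1) + (4*p + 3*k)*(4*a - p + 3*k - 1); both groups contain (4*a - p + 3*k - 1), giving -(3*a - 4*p - 3*k)*(4*a - p + 3*k - 1).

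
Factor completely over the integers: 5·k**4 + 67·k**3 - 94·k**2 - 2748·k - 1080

Testing divisors of the constant over divisors of the leading coefficient, k = -2/5 is a root, giving the factor (5·k + 2) and quotient k**3 + 13·k**2 - 24·k - 540.
Next, k = -9 is a root, giving the factor (k + 9) and quotient k**2 + 4·k - 60.
The remaining quadratic factors as (k + 10)(k - 6).

(5·k + 2)·(k + 10)·(k + 9)·(k - 6)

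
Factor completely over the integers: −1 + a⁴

(a + 1)(a − 1)(a² + 1)

(a)⁴ − (1)⁴ = ((a)² − (1)²)((a)² + (1)²); the first factor splits again, the second (a² + 1) is irreducible.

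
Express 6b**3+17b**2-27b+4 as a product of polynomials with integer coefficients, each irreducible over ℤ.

Among the possible rational roots, b = 1/6 is a root, so (6b-1) is a factor; dividing leaves b**2+3b-4.
The remaining quadratic factors as (b+4)(b-1).

(6b-1)(b+4)(b-1)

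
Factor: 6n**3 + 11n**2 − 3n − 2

Among the possible rational roots, n = −2 is a root, giving the factor (n + 2) and quotient 6n**2 − n − 1.
The remaining quadratic factors as (3n + 1)(2n − 1).

(2n − 1)(3n + 1)(n + 2)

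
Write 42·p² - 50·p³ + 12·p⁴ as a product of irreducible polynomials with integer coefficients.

Pull out the common factor 2·p², then factor the remaining trinomial.

2·p²·(6·p - 7)·(p - 3)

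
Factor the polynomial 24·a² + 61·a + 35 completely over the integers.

Need a pair with product 24·35 = 840 and sum 61: that's 40 and 21.
Split the middle term: 24·a² + 40·a + 21·a + 35 = 8·a·(3·a + 5) + 7·(3·a + 5).

(3·a + 5)·(8·a + 7)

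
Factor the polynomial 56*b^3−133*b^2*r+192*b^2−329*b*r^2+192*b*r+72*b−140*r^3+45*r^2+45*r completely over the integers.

(7*b+7*r+3)*(8*b+5*r)*(b−4*r+3)

Group: 8*b*(7*b^2−21*b*r+24*b−28*r^2+9*r+9) + 5*r*(7*b^2−21*b*r+24*b−28*r^2+9*r+9); both groups contain (7*b^2−21*b*r+24*b−28*r^2+9*r+9), so (8*b+5*r) is a factor with cofactor 7*b^2−21*b*r+24*b−28*r^2+9*r+9.
The cofactor groups again: 7*b^2−21*b*r+24*b−28*r^2+9*r+9 = 7*b*(b−4*r+3) + (7*r+3)*(b−4*r+3); both groups contain (b−4*r+3), giving (7*b+7*r+3)*(b−4*r+3).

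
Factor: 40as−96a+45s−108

(5s−12)(8a+9)

Group as (40as−96a) + (45s−108) = 8a(5s−12) + 9(5s−12).
Both groups share the factor (5s−12).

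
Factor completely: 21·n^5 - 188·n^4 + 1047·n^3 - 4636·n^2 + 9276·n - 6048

(3·n - 14)·(7·n - 9)·(n - 2)·(n^2 - n + 24)

By the rational root theorem, n = 14/3 is a root, so (3·n - 14) is a factor; dividing leaves 7·n^4 - 30·n^3 + 209·n^2 - 570·n + 432.
Next, n = 2 is a root, so (n - 2) is a factor; dividing leaves 7·n^3 - 16·n^2 + 177·n - 216.
Then n = 9/7 is a root, so (7·n - 9) divides it; the quotient is n^2 - n + 24.
The quadratic n^2 - n + 24 has discriminant -95 < 0 and is irreducible over ℤ.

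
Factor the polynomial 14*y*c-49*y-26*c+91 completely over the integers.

(2*c-7)*(7*y-13)

Group as (14*y*c-49*y) + (-26*c+91) = 7*y*(2*c-7) - 13*(2*c-7).
Both groups share the factor (2*c-7).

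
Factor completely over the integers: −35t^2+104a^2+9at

(13a−7t)(8a+5t)

Group: 13a(8a+5t) − 7t(8a+5t); both groups contain (8a+5t).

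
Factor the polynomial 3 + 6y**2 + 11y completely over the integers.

Need a pair with product 6·3 = 18 and sum 11: that's 9 and 2.
Split the middle term: 6y**2 + 9y + 2y + 3 = 3y(2y + 3) + (2y + 3).

(2y + 3)(3y + 1)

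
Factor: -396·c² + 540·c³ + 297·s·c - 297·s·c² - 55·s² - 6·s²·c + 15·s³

(5·s - 12·c)·(s - 3·c)·(3·s + 15·c - 11)

Group: 3·s·(5·s² - 27·s·c + 36·c²) + (15·c - 11)·(5·s² - 27·s·c + 36·c²); both groups contain (5·s² - 27·s·c + 36·c²), so (3·s + 15·c - 11) is a factor with cofactor 5·s² - 27·s·c + 36·c².
The cofactor groups again: 5·s² - 27·s·c + 36·c² = s·(5·s - 12·c) - 3·c·(5·s - 12·c); both groups contain (5·s - 12·c), giving (s - 3·c)·(5·s - 12·c).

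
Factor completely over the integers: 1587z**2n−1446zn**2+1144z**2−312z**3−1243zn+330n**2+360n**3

Group: 3z(−104z**2+113zn−30n**2) + (−12n−11)(−104z**2+113zn−30n**2); both groups contain (−104z**2+113zn−30n**2), so (3z−12n−11) is a factor with cofactor −104z**2+113zn−30n**2.
The cofactor groups again: −104z**2+113zn−30n**2 = −13z(8z−5n) + 6n(8z−5n); both groups contain (8z−5n), giving −(13z−6n)(8z−5n).

−(3z−12n−11)(8z−5n)(13z−6n)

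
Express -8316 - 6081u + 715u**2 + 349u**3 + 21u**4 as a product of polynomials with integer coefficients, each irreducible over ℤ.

Trying the rational-root candidates, u = -12 is a root, so (u + 12) divides it; the quotient is 21u**3 + 97u**2 - 449u - 693.
Then u = 11/3 is a root, giving the factor (3u - 11) and quotient 7u**2 + 58u + 63.
The remaining quadratic factors as (u + 7)(7u + 9).

(3u - 11)(7u + 9)(u + 12)(u + 7)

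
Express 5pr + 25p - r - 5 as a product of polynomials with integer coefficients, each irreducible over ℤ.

(5p - 1)(r + 5)

Group as (5pr + 25p) + (-r - 5) = 5p(r + 5) - (r + 5).
Both groups share the factor (r + 5).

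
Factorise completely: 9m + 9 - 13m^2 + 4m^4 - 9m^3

Testing divisors of the constant over divisors of the leading coefficient, m = 1 is a root, so (m - 1) is a factor; dividing leaves 4m^3 - 5m^2 - 18m - 9.
Then m = -1 is a root, so (m + 1) is a factor; dividing leaves 4m^2 - 9m - 9.
The remaining quadratic factors as (m - 3)(4m + 3).

(4m + 3)(m + 1)(m - 1)(m - 3)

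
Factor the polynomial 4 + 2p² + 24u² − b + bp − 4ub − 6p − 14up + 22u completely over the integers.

(6u − b − 2p + 4)(4u − p + 1)

Group: 6u(4u − p + 1) + (−b − 2p + 4)(4u − p + 1); both groups contain (4u − p + 1).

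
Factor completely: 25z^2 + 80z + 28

Need a pair with product 25·28 = 700 and sum 80: that's 10 and 70.
Split the middle term: 25z^2 + 10z + 70z + 28 = 5z(5z + 2) + 14(5z + 2).

(5z + 14)(5z + 2)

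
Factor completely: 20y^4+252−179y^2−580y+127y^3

Testing divisors of the constant over divisors of the leading coefficient, y = 2/5 is a root, so (5y−2) divides it; the quotient is 4y^3+27y^2−25y−126.
Continuing, y = 9/4 is a root, so (4y−9) divides it; the quotient is y^2+9y+14.
The remaining quadratic factors as (y+7)(y+2).

(4y−9)(5y−2)(y+2)(y+7)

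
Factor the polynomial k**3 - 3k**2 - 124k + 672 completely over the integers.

By the rational root theorem, k = -12 is a root, so (k + 12) divides it; the quotient is k**2 - 15k + 56.
The remaining quadratic factors as (k - 7)(k - 8).

(k + 12)(k - 7)(k - 8)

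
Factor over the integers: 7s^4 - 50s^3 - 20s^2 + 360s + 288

(7s + 6)(s + 2)(s - 4)(s - 6)

Testing divisors of the constant over divisors of the leading coefficient, s = -2 is a root, so (s + 2) divides it; the quotient is 7s^3 - 64s^2 + 108s + 144.
Then s = -6/7 is a root, so (7s + 6) is a factor; dividing leaves s^2 - 10s + 24.
The remaining quadratic factors as (s - 4)(s - 6).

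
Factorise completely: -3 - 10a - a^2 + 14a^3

By the rational root theorem, a = -3/7 is a root, so (7a + 3) is a factor; dividing leaves 2a^2 - a - 1.
The remaining quadratic factors as (a - 1)(2a + 1).

(2a + 1)(7a + 3)(a - 1)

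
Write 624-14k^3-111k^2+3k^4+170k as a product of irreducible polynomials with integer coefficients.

(3k+13)(k+2)(k-3)(k-8)

Among the possible rational roots, k = -13/3 is a root, so (3k+13) is a factor; dividing leaves k^3-9k^2+2k+48.
Continuing, k = 3 is a root, so (k-3) divides it; the quotient is k^2-6k-16.
The remaining quadratic factors as (k-8)(k+2).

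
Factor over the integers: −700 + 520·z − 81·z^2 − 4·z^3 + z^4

(z + 10)·(z − 2)·(z − 5)·(z − 7)

Testing divisors of the constant over divisors of the leading coefficient, z = −10 is a root, so (z + 10) divides it; the quotient is z^3 − 14·z^2 + 59·z − 70.
Continuing, z = 7 is a root, so (z − 7) is a factor; dividing leaves z^2 − 7·z + 10.
The remaining quadratic factors as (z − 2)(z − 5).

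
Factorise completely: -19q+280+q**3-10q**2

(q+5)(q-7)(q-8)

By the rational root theorem, q = 7 is a root, so (q-7) divides it; the quotient is q**2-3q-40.
The remaining quadratic factors as (q+5)(q-8).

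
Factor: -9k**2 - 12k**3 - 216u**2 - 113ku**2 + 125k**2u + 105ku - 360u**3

Group: 3k(-4k**2 + 31ku - 3k + 45u**2 + 27u) - 8u(-4k**2 + 31ku - 3k + 45u**2 + 27u); both groups contain (-4k**2 + 31ku - 3k + 45u**2 + 27u), so (3k - 8u) is a factor with cofactor -4k**2 + 31ku - 3k + 45u**2 + 27u.
The cofactor groups again: -4k**2 + 31ku - 3k + 45u**2 + 27u = -k(4k + 5u + 3) + 9u(4k + 5u + 3); both groups contain (4k + 5u + 3), giving -(k - 9u)(4k + 5u + 3).

-(3k - 8u)(4k + 5u + 3)(k - 9u)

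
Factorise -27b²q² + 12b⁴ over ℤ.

Factor out 3b², leaving 4b² - 9q², which is a difference of two squares.

3b²(2b + 3q)(2b - 3q)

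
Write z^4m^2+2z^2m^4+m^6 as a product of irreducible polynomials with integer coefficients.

m^2(z^2+m^2)^2

Pull out the common factor m^2, leaving z^4+2z^2m^2+m^4.
Recognize a perfect-square trinomial with the parts m^2 and z^2.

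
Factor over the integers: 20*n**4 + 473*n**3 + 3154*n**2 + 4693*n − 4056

(4*n + 13)*(5*n − 3)*(n + 13)*(n + 8)

Trying the rational-root candidates, n = 3/5 is a root, so (5*n − 3) is a factor; dividing leaves 4*n**3 + 97*n**2 + 689*n + 1352.
Then n = −13 is a root, so (n + 13) divides it; the quotient is 4*n**2 + 45*n + 104.
The remaining quadratic factors as (4*n + 13)(n + 8).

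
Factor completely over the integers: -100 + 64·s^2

Factor out 4, leaving 16·s^2 - 25, which is a difference of two squares.

4·(4·s + 5)·(4·s - 5)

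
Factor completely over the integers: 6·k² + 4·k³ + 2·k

Pull out the common factor 2·k, then factor the remaining trinomial.

2·k·(2·k + 1)·(k + 1)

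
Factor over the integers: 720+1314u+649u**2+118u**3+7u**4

Testing divisors of the constant over divisors of the leading coefficient, u = -8 is a root, so (u+8) divides it; the quotient is 7u**3+62u**2+153u+90.
Then u = -5 is a root, giving the factor (u+5) and quotient 7u**2+27u+18.
The remaining quadratic factors as (u+3)(7u+6).

(7u+6)(u+3)(u+5)(u+8)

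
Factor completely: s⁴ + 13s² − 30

Substitute u = s² to get a quadratic in u, then factor.
s² − 2 is irreducible over ℤ (2 is not a perfect square).
s² + 15 is irreducible over ℤ (always positive, so no real roots).

(s² + 15)(s² − 2)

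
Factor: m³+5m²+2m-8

(m+2)(m+4)(m-1)

By the rational root theorem, m = -2 is a root, so (m+2) divides it; the quotient is m²+3m-4.
The remaining quadratic factors as (m+4)(m-1).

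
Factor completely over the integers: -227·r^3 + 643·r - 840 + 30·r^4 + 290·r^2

Testing divisors of the constant over divisors of the leading coefficient, r = 3 is a root, so (r - 3) is a factor; dividing leaves 30·r^3 - 137·r^2 - 121·r + 280.
Next, r = 7/6 is a root, giving the factor (6·r - 7) and quotient 5·r^2 - 17·r - 40.
The remaining quadratic factors as (r - 5)(5·r + 8).

(5·r + 8)·(6·r - 7)·(r - 3)·(r - 5)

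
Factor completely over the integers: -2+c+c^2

(c+2)(c-1)

Two integers with product -2 and sum 1 are -1 and 2.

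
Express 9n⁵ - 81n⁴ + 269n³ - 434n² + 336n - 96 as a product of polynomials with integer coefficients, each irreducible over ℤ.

(3n - 2)(3n - 4)(n - 4)(n² - 3n + 3)

Among the possible rational roots, n = 2/3 is a root, so (3n - 2) divides it; the quotient is 3n⁴ - 25n³ + 73n² - 96n + 48.
Then n = 4 is a root, giving the factor (n - 4) and quotient 3n³ - 13n² + 21n - 12.
Continuing, n = 4/3 is a root, so (3n - 4) is a factor; dividing leaves n² - 3n + 3.
The quadratic n² - 3n + 3 has discriminant -3 < 0 and is irreducible over ℤ.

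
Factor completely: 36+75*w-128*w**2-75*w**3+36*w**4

(3*w+1)*(3*w+4)*(4*w-3)*(w-3)

Among the possible rational roots, w = -4/3 is a root, so (3*w+4) divides it; the quotient is 12*w**3-41*w**2+12*w+9.
Next, w = 3/4 is a root, so (4*w-3) is a factor; dividing leaves 3*w**2-8*w-3.
The remaining quadratic factors as (3*w+1)(w-3).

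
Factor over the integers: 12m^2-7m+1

Need a pair with product 12·1 = 12 and sum -7: that's -4 and -3.
Split the middle term: 12m^2-4m - 3m+1 = 4m(3m-1) - (3m-1).

(3m-1)(4m-1)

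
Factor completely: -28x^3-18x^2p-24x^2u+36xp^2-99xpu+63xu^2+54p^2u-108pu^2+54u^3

Group: 2x(-14x^2-9xp+9xu+18p^2-36pu+18u^2) + 3u(-14x^2-9xp+9xu+18p^2-36pu+18u^2); both groups contain (-14x^2-9xp+9xu+18p^2-36pu+18u^2), so (2x+3u) is a factor with cofactor -14x^2-9xp+9xu+18p^2-36pu+18u^2.
The cofactor groups again: -14x^2-9xp+9xu+18p^2-36pu+18u^2 = -2x(7x-6p+6u) + (-3p+3u)(7x-6p+6u); both groups contain (7x-6p+6u), giving -(2x+3p-3u)(7x-6p+6u).

-(7x-6p+6u)(2x+3p-3u)(2x+3u)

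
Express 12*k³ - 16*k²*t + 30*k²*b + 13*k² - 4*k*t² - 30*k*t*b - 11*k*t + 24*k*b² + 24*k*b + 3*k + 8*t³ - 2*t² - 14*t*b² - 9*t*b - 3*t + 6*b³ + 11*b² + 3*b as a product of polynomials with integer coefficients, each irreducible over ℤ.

(4*k - 4*t + 2*b + 3)*(3*k + 2*t + 3*b + 1)*(k - t + b)

Group: 3*k*(4*k² - 8*k*t + 6*k*b + 3*k + 4*t² - 6*t*b - 3*t + 2*b² + 3*b) + (2*t + 3*b + 1)*(4*k² - 8*k*t + 6*k*b + 3*k + 4*t² - 6*t*b - 3*t + 2*b² + 3*b); both groups contain (4*k² - 8*k*t + 6*k*b + 3*k + 4*t² - 6*t*b - 3*t + 2*b² + 3*b), so (3*k + 2*t + 3*b + 1) is a factor with cofactor 4*k² - 8*k*t + 6*k*b + 3*k + 4*t² - 6*t*b - 3*t + 2*b² + 3*b.
The cofactor groups again: 4*k² - 8*k*t + 6*k*b + 3*k + 4*t² - 6*t*b - 3*t + 2*b² + 3*b = k*(4*k - 4*t + 2*b + 3) + (-t + b)*(4*k - 4*t + 2*b + 3); both groups contain (4*k - 4*t + 2*b + 3), giving (k - t + b)*(4*k - 4*t + 2*b + 3).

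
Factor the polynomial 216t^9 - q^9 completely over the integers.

Recognize a difference of cubes with the parts 6t^3 and q^3.

-(q^3 - 6t^3)(q^6 + 6q^3t^3 + 36t^6)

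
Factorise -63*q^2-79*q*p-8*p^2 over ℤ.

Group: -9*q*(7*q+8*p) - p*(7*q+8*p); both groups contain (7*q+8*p).

-(7*q+8*p)*(9*q+p)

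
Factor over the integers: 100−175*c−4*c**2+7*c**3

(7*c−4)*(c+5)*(c−5)

By the rational root theorem, c = −5 is a root, giving the factor (c+5) and quotient 7*c**2−39*c+20.
The remaining quadratic factors as (c−5)(7*c−4).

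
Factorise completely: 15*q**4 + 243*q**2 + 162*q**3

Pull out the common factor 3*q**2, then factor the remaining trinomial.

3*q**2*(5*q + 9)*(q + 9)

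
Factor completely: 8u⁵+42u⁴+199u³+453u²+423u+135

(2u+3)(4u+3)(u+1)(u²+2u+15)

Trying the rational-root candidates, u = -1 is a root, so (u+1) divides it; the quotient is 8u⁴+34u³+165u²+288u+135.
Continuing, u = -3/2 is a root, giving the factor (2u+3) and quotient 4u³+11u²+66u+45.
Continuing, u = -3/4 is a root, so (4u+3) divides it; the quotient is u²+2u+15.
The quadratic u²+2u+15 has discriminant -56 < 0 and is irreducible over ℤ.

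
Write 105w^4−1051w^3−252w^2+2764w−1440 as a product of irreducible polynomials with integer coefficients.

Testing divisors of the constant over divisors of the leading coefficient, w = 8/7 is a root, so (7w−8) is a factor; dividing leaves 15w^3−133w^2−188w+180.
Continuing, w = −9/5 is a root, giving the factor (5w+9) and quotient 3w^2−32w+20.
The remaining quadratic factors as (3w−2)(w−10).

(3w−2)(5w+9)(7w−8)(w−10)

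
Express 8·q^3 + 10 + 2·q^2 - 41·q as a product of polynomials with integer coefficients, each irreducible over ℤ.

(2·q + 5)·(4·q - 1)·(q - 2)

Among the possible rational roots, q = 2 is a root, so (q - 2) divides it; the quotient is 8·q^2 + 18·q - 5.
The remaining quadratic factors as (2·q + 5)(4·q - 1).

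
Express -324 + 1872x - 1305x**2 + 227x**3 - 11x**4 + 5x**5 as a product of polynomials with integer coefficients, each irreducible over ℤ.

Among the possible rational roots, x = 3 is a root, so (x - 3) is a factor; dividing leaves 5x**4 + 4x**3 + 239x**2 - 588x + 108.
Then x = 2 is a root, so (x - 2) divides it; the quotient is 5x**3 + 14x**2 + 267x - 54.
Next, x = 1/5 is a root, giving the factor (5x - 1) and quotient x**2 + 3x + 54.
The quadratic x**2 + 3x + 54 has discriminant -207 < 0 and is irreducible over ℤ.

(5x - 1)(x - 2)(x - 3)(x**2 + 3x + 54)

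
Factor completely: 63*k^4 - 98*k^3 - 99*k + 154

(9*k - 14)*(7*k^3 - 11)

Group as (63*k^4 - 99*k) + (-98*k^3 + 154) = 9*k*(7*k^3 - 11) - 14*(7*k^3 - 11).
Both groups share the factor (7*k^3 - 11).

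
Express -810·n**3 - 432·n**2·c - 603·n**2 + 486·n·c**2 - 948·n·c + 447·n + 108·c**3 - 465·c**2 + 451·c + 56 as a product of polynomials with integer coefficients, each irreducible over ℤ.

Group: 6·n·(-135·n**2 - 162·n·c + 57·n - 27·c**2 + 69·c + 8) + (-4·c + 7)·(-135·n**2 - 162·n·c + 57·n - 27·c**2 + 69·c + 8); both groups contain (-135·n**2 - 162·n·c + 57·n - 27·c**2 + 69·c + 8), so (6·n - 4·c + 7) is a factor with cofactor -135·n**2 - 162·n·c + 57·n - 27·c**2 + 69·c + 8.
The cofactor groups again: -135·n**2 - 162·n·c + 57·n - 27·c**2 + 69·c + 8 = -15·n·(9·n + 9·c + 1) + (-3·c + 8)·(9·n + 9·c + 1); both groups contain (9·n + 9·c + 1), giving -(15·n + 3·c - 8)·(9·n + 9·c + 1).

-(6·n - 4·c + 7)·(15·n + 3·c - 8)·(9·n + 9·c + 1)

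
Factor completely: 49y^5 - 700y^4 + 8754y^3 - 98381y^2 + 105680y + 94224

(7y + 4)(7y - 13)(y - 12)(y^2 - y + 151)

Testing divisors of the constant over divisors of the leading coefficient, y = 13/7 is a root, giving the factor (7y - 13) and quotient 7y^4 - 87y^3 + 1089y^2 - 12032y - 7248.
Next, y = 12 is a root, so (y - 12) divides it; the quotient is 7y^3 - 3y^2 + 1053y + 604.
Continuing, y = -4/7 is a root, so (7y + 4) is a factor; dividing leaves y^2 - y + 151.
The quadratic y^2 - y + 151 has discriminant -603 < 0 and is irreducible over ℤ.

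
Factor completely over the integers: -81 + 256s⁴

(4s + 3)(4s - 3)(16s² + 9)

(4s)⁴ − (3)⁴ = ((4s)² − (3)²)((4s)² + (3)²); the first factor splits again, the second (16s² + 9) is irreducible.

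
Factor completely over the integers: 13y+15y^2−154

Need a pair with product 15·(−154) = −2310 and sum 13: that's 55 and −42.
Split the middle term: 15y^2+55y − 42y−154 = 5y(3y+11) − 14(3y+11).

(3y+11)(5y−14)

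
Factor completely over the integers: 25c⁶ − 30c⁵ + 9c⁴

Every term has a factor of c⁴; factoring it out leaves 25c² − 30c + 9.
Recognize a perfect-square trinomial with the parts 5c and 3.

c⁴(5c − 3)²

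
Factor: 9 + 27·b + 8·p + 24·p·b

Group as (24·p·b + 8·p) + (27·b + 9) = 8·p·(3·b + 1) + 9·(3·b + 1).
Both groups share the factor (3·b + 1).

(3·b + 1)·(8·p + 9)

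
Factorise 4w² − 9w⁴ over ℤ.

Every term has a factor of w²; factoring it out leaves −9w² + 4.
Recognize a difference of squares with the parts 2 and 3w.

−w²(3w + 2)(3w − 2)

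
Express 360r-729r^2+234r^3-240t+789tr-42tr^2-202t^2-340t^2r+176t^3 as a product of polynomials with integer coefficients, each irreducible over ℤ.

Group: 11t(16t^2-12tr-30t-18r^2+45r) + (-13r+8)(16t^2-12tr-30t-18r^2+45r); both groups contain (16t^2-12tr-30t-18r^2+45r), so (11t-13r+8) is a factor with cofactor 16t^2-12tr-30t-18r^2+45r.
The cofactor groups again: 16t^2-12tr-30t-18r^2+45r = 8t(2t-3r) + (6r-15)(2t-3r); both groups contain (2t-3r), giving (8t+6r-15)(2t-3r).

(11t-13r+8)(2t-3r)(8t+6r-15)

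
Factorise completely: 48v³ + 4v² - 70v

Pull out the common factor 2v, then factor the remaining trinomial.

2v(4v + 5)(6v - 7)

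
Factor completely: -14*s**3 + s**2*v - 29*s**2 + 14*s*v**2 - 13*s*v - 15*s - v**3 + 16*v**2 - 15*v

-(14*s - v + 15)*(s + v)*(s - v + 1)

Group: s*(-14*s**2 + 15*s*v - 29*s - v**2 + 16*v - 15) + v*(-14*s**2 + 15*s*v - 29*s - v**2 + 16*v - 15); both groups contain (-14*s**2 + 15*s*v - 29*s - v**2 + 16*v - 15), so (s + v) is a factor with cofactor -14*s**2 + 15*s*v - 29*s - v**2 + 16*v - 15.
The cofactor groups again: -14*s**2 + 15*s*v - 29*s - v**2 + 16*v - 15 = -14*s*(s - v + 1) + (v - 15)*(s - v + 1); both groups contain (s - v + 1), giving -(14*s - v + 15)*(s - v + 1).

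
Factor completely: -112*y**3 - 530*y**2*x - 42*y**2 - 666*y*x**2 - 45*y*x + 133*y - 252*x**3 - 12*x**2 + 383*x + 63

-(2*y + 6*x + 1)*(7*y + 6*x + 7)*(8*y + 7*x - 9)

Group: 7*y*(-16*y**2 - 62*y*x + 10*y - 42*x**2 + 47*x + 9) + (6*x + 7)*(-16*y**2 - 62*y*x + 10*y - 42*x**2 + 47*x + 9); both groups contain (-16*y**2 - 62*y*x + 10*y - 42*x**2 + 47*x + 9), so (7*y + 6*x + 7) is a factor with cofactor -16*y**2 - 62*y*x + 10*y - 42*x**2 + 47*x + 9.
The cofactor groups again: -16*y**2 - 62*y*x + 10*y - 42*x**2 + 47*x + 9 = -2*y*(8*y + 7*x - 9) + (-6*x - 1)*(8*y + 7*x - 9); both groups contain (8*y + 7*x - 9), giving -(2*y + 6*x + 1)*(8*y + 7*x - 9).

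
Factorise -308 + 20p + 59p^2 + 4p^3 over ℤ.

(4p + 11)(p + 14)(p - 2)

By the rational root theorem, p = 2 is a root, giving the factor (p - 2) and quotient 4p^2 + 67p + 154.
The remaining quadratic factors as (4p + 11)(p + 14).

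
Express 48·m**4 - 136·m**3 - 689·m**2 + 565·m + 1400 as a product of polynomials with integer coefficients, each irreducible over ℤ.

(3·m + 8)·(4·m + 5)·(4·m - 7)·(m - 5)

Among the possible rational roots, m = 5 is a root, so (m - 5) divides it; the quotient is 48·m**3 + 104·m**2 - 169·m - 280.
Next, m = -5/4 is a root, so (4·m + 5) is a factor; dividing leaves 12·m**2 + 11·m - 56.
The remaining quadratic factors as (4·m - 7)(3·m + 8).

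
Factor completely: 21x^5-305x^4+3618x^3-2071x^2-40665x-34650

Among the possible rational roots, x = 14/3 is a root, so (3x-14) divides it; the quotient is 7x^4-69x^3+884x^2+3435x+2475.
Then x = -15/7 is a root, so (7x+15) is a factor; dividing leaves x^3-12x^2+152x+165.
Next, x = -1 is a root, so (x+1) divides it; the quotient is x^2-13x+165.
The quadratic x^2-13x+165 has discriminant -491 < 0 and is irreducible over ℤ.

(3x-14)(7x+15)(x+1)(x^2-13x+165)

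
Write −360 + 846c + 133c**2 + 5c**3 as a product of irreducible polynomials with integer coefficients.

(5c − 2)(c + 12)(c + 15)

Among the possible rational roots, c = −15 is a root, so (c + 15) divides it; the quotient is 5c**2 + 58c − 24.
The remaining quadratic factors as (c + 12)(5c − 2).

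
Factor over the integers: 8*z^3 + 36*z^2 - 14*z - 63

Group as (8*z^3 - 14*z) + (36*z^2 - 63) = 2*z*(4*z^2 - 7) + 9*(4*z^2 - 7).
Both groups share the factor (4*z^2 - 7).

(2*z + 9)*(4*z^2 - 7)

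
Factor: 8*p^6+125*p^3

p^3*(2*p+5)*(4*p^2−10*p+25)

Every term has a factor of p^3; factoring it out leaves 8*p^3+125.
Recognize a sum of cubes with the parts 2*p and 5.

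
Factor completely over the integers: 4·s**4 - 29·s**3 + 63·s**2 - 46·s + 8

Testing divisors of the constant over divisors of the leading coefficient, s = 2 is a root, so (s - 2) is a factor; dividing leaves 4·s**3 - 21·s**2 + 21·s - 4.
Continuing, s = 1 is a root, so (s - 1) is a factor; dividing leaves 4·s**2 - 17·s + 4.
The remaining quadratic factors as (4·s - 1)(s - 4).

(4·s - 1)·(s - 1)·(s - 2)·(s - 4)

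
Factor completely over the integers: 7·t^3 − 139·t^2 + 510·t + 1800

By the rational root theorem, t = 10 is a root, so (t − 10) is a factor; dividing leaves 7·t^2 − 69·t − 180.
The remaining quadratic factors as (7·t + 15)(t − 12).

(7·t + 15)·(t − 10)·(t − 12)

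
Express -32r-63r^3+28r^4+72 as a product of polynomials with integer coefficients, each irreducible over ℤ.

(4r-9)(7r^3-8)

Group as (28r^4-32r) + (-63r^3+72) = 4r(7r^3-8) - 9(7r^3-8).
Both groups share the factor (7r^3-8).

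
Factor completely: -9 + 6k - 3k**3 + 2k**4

Group as (2k**4 + 6k) + (-3k**3 - 9) = 2k(k**3 + 3) - 3(k**3 + 3).
Both groups share the factor (k**3 + 3).

(2k - 3)(k**3 + 3)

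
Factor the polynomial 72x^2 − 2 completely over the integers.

2(6x + 1)(6x − 1)

Factor out 2, leaving 36x^2 − 1, which is a difference of two squares.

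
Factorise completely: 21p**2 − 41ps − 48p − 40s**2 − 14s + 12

Group: 3p(7p + 5s − 2) + (−8s − 6)(7p + 5s − 2); both groups contain (7p + 5s − 2).

(3p − 8s − 6)(7p + 5s − 2)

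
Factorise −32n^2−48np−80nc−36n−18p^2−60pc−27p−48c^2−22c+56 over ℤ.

Group: −8n(4n+3p+6c+8) + (−6p−8c+7)(4n+3p+6c+8); both groups contain (4n+3p+6c+8).

−(4n+3p+6c+8)(8n+6p+8c−7)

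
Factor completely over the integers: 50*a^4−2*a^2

2*a^2*(5*a+1)*(5*a−1)

Every term has a factor of 2*a^2. Then 25*a^2−1 = (5*a)² − (1)².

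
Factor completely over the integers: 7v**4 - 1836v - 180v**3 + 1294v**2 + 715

(7v - 5)(v - 1)(v - 11)(v - 13)

By the rational root theorem, v = 5/7 is a root, giving the factor (7v - 5) and quotient v**3 - 25v**2 + 167v - 143.
Then v = 1 is a root, so (v - 1) is a factor; dividing leaves v**2 - 24v + 143.
The remaining quadratic factors as (v - 13)(v - 11).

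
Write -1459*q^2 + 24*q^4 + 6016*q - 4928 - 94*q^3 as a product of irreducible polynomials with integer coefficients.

Among the possible rational roots, q = 11/4 is a root, so (4*q - 11) divides it; the quotient is 6*q^3 - 7*q^2 - 384*q + 448.
Next, q = 8 is a root, so (q - 8) is a factor; dividing leaves 6*q^2 + 41*q - 56.
The remaining quadratic factors as (q + 8)(6*q - 7).

(4*q - 11)*(6*q - 7)*(q + 8)*(q - 8)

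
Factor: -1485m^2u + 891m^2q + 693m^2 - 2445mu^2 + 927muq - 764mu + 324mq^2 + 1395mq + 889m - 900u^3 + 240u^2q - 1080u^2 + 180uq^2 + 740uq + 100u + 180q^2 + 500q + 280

Group: 11m(-135mu + 81mq + 63m - 75u^2 + 45uq - 40u + 45q + 35) + (12u + 4q + 8)(-135mu + 81mq + 63m - 75u^2 + 45uq - 40u + 45q + 35); both groups contain (-135mu + 81mq + 63m - 75u^2 + 45uq - 40u + 45q + 35), so (11m + 12u + 4q + 8) is a factor with cofactor -135mu + 81mq + 63m - 75u^2 + 45uq - 40u + 45q + 35.
The cofactor groups again: -135mu + 81mq + 63m - 75u^2 + 45uq - 40u + 45q + 35 = -15u(9m + 5u + 5) + (9q + 7)(9m + 5u + 5); both groups contain (9m + 5u + 5), giving -(15u - 9q - 7)(9m + 5u + 5).

-(15u - 9q - 7)(11m + 12u + 4q + 8)(9m + 5u + 5)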